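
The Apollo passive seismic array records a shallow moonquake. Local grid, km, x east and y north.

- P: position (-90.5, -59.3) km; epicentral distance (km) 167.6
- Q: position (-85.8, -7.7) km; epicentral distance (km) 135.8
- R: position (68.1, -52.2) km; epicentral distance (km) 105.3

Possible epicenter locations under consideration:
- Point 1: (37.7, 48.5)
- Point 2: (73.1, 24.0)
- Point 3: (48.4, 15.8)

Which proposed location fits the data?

For each candidate, compare |candidate − station| to the reported distance:
Point 1: residuals P 0.1, Q 0.1, R 0.1 → max 0.1 km
Point 2: residuals P 16.0, Q 26.2, R 28.9 → max 28.9 km
Point 3: residuals P 9.7, Q 0.4, R 34.5 → max 34.5 km
Only Point 1 has all residuals ≈ 0.

Point 1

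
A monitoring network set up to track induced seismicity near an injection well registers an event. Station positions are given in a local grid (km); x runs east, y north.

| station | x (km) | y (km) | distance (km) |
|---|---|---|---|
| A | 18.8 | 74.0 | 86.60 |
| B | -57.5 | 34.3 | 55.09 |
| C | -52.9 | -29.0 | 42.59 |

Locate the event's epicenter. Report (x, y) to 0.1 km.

Circle about each station: (x − 18.8)² + (y − 74.0)² = 86.60²; (x + 57.5)² + (y − 34.3)² = 55.09²; (x + 52.9)² + (y + 29.0)² = 42.59².
Subtracting the A equation from the B and C equations removes the quadratic terms:
-152.6 x − 79.4 y = 3117.95
-143.4 x − 206.0 y = 3495.62
Solving the 2×2 system: x ≈ -18.2, y ≈ -4.3 km.
Check against A (with the unrounded x, y): √((x − 18.8)²+(y − 74.0)²) = 86.60 ≈ 86.60 km. ✓

-18.2 km east, -4.3 km north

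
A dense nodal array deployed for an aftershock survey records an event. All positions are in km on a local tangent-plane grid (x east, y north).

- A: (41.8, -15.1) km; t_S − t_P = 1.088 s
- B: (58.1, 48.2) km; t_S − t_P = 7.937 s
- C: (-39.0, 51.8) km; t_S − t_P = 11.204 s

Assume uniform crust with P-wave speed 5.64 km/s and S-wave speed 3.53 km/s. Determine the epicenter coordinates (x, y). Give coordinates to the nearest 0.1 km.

Distance from S−P lag: d = Δt · v_P v_S / (v_P − v_S) = Δt · (5.64·3.53)/(5.64−3.53) ≈ 9.4356·Δt.
So d_A = 10.27, d_B = 74.89, d_C = 105.72 km.
Circle about each station: (x − 41.8)² + (y + 15.1)² = 10.27²; (x − 58.1)² + (y − 48.2)² = 74.89²; (x + 39.0)² + (y − 51.8)² = 105.72².
Subtracting the A equation from the B and C equations removes the quadratic terms:
32.6 x + 126.6 y = -1779.44
-161.6 x + 133.8 y = -8842.26
Solving the 2×2 system: x ≈ 35.5, y ≈ -23.2 km.

(35.5, -23.2)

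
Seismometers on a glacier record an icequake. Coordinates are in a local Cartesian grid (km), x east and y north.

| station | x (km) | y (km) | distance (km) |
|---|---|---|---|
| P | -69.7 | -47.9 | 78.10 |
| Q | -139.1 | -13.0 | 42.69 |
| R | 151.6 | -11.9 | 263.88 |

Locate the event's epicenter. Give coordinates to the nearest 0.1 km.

(-110.5, 18.7)

Circle about each station: (x + 69.7)² + (y + 47.9)² = 78.10²; (x + 139.1)² + (y + 13.0)² = 42.69²; (x − 151.6)² + (y + 11.9)² = 263.88².
Subtracting the P equation from the Q and R equations removes the quadratic terms:
-138.8 x + 69.8 y = 16642.48
442.6 x + 72.0 y = -47561.37
Solving the 2×2 system: x ≈ -110.5, y ≈ 18.7 km.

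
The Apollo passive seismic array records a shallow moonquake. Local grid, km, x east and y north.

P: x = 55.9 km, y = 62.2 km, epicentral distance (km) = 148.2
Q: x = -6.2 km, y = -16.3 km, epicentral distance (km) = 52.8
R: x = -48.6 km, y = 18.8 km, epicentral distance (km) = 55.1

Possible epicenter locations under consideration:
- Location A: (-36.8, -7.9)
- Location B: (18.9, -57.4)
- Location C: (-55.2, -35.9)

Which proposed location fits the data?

For each candidate, compare |candidate − station| to the reported distance:
Location A: residuals P 32.0, Q 21.1, R 25.9 → max 32.0 km
Location B: residuals P 23.0, Q 4.6, R 46.7 → max 46.7 km
Location C: residuals P 0.0, Q 0.0, R 0.0 → max 0.0 km
Only Location C has all residuals ≈ 0.

Location C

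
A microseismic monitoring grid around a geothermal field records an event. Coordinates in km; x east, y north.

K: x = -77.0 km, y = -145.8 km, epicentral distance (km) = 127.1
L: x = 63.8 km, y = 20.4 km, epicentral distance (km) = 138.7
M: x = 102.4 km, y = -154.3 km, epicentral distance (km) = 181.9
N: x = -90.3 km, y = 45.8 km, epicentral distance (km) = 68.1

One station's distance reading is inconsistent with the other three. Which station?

M

Solve using three stations at a time. Using K, L, N (subtract circle equations pairwise → linear system) gives (x, y) ≈ (-69.2, -18.9).
Distances from that point to each station vs reported:
  K: calculated 127.1 vs reported 127.1 → residual 0.0 km
  L: calculated 138.7 vs reported 138.7 → residual 0.0 km
  M: calculated 218.6 vs reported 181.9 → residual 36.7 km
  N: calculated 68.1 vs reported 68.1 → residual 0.0 km
K, L, N are mutually consistent (residuals ≈ 0); M is off by 36.7 km.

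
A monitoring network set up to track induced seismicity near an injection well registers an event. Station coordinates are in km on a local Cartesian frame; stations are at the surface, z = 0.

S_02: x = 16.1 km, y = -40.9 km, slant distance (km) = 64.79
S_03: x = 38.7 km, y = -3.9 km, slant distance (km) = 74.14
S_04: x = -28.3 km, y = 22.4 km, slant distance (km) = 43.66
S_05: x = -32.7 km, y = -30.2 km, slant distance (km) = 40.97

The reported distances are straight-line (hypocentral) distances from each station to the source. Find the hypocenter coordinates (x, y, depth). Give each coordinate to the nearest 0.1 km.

(-27.7, -6.3, 32.9)

Each station gives a sphere (x−x_i)² + (y−y_i)² + z² = d_i² (stations at z=0).
Subtracting the S_02 sphere from S_03 and S_04: z² cancels, leaving linear equations in x and y:
45.2 x + 74.0 y = -1718.12
-88.8 x + 126.6 y = 1662.18
Solving: x ≈ -27.699, y ≈ -6.299 km (keep extra digits for the depth step; rounded: -27.7, -6.3).
Then from the S_02 sphere: z² = 64.79² − (x − 16.1)² − (y + 40.9)² with x = -27.699, y = -6.299, so z ≈ 32.896 ≈ 32.9 km.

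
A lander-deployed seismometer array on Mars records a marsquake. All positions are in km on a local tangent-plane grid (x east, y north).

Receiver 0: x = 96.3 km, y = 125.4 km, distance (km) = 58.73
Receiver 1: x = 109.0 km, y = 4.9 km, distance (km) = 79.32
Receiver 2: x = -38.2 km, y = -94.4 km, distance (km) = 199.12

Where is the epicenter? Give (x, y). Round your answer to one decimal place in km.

69.0 km east, 73.4 km north

Circle about each station: (x − 96.3)² + (y − 125.4)² = 58.73²; (x − 109.0)² + (y − 4.9)² = 79.32²; (x + 38.2)² + (y + 94.4)² = 199.12².
Subtracting pairs of circle equations eliminates x²+y² and gives linear equations (the radical axes):
25.4 x − 241.0 y = -15936.29
-269.0 x − 439.6 y = -50827.81
Solving the 2×2 system: x ≈ 69.0, y ≈ 73.4 km.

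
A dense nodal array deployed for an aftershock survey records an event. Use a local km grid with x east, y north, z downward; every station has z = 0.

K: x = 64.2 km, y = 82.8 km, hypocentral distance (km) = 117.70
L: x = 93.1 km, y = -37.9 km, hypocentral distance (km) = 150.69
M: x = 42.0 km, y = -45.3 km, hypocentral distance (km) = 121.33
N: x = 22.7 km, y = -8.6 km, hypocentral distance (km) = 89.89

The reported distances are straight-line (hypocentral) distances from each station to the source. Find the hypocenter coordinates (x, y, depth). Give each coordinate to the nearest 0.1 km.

x ≈ -21.7 km, y ≈ 35.1 km, depth ≈ 64.8 km

Each station gives a sphere (x−x_i)² + (y−y_i)² + z² = d_i² (stations at z=0).
Subtracting the K sphere from L and M: z² cancels, leaving linear equations in x and y:
57.8 x − 241.4 y = -9727.65
-44.4 x − 256.2 y = -8029.07
Solving: x ≈ -21.703, y ≈ 35.100 km (keep extra digits for the depth step; rounded: -21.7, 35.1).
Then from the K sphere: z² = 117.70² − (x − 64.2)² − (y − 82.8)² with x = -21.703, y = 35.100, so z ≈ 64.797 ≈ 64.8 km.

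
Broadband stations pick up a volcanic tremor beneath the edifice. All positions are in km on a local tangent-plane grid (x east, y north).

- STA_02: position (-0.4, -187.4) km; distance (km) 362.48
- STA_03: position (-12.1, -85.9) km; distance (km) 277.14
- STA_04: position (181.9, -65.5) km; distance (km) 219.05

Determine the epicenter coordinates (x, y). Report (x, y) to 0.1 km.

Circle about each station: (x + 0.4)² + (y + 187.4)² = 362.48²; (x + 12.1)² + (y + 85.9)² = 277.14²; (x − 181.9)² + (y + 65.5)² = 219.05².
Subtracting pairs of circle equations eliminates x²+y² and gives linear equations (the radical axes):
-23.4 x + 203.0 y = 26991.47
364.6 x + 243.8 y = 85667.79
Solving the 2×2 system: x ≈ 135.6, y ≈ 148.6 km.

135.6 km east, 148.6 km north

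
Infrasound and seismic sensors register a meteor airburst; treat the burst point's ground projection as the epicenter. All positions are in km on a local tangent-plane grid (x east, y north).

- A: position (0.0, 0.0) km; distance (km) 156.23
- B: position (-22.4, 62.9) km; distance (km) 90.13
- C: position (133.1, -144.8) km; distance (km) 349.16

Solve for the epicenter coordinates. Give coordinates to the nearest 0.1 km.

-67.9 km east, 140.7 km north

Circle about each station: x² + y² = 156.23²; (x + 22.4)² + (y − 62.9)² = 90.13²; (x − 133.1)² + (y + 144.8)² = 349.16².
Subtracting the A equation from the B and C equations removes the quadratic terms:
-44.8 x + 125.8 y = 20742.57
266.2 x − 289.6 y = -58822.24
Solving the 2×2 system: x ≈ -67.9, y ≈ 140.7 km.
Check against A (with the unrounded x, y): √(x²+y²) = 156.23 ≈ 156.23 km. ✓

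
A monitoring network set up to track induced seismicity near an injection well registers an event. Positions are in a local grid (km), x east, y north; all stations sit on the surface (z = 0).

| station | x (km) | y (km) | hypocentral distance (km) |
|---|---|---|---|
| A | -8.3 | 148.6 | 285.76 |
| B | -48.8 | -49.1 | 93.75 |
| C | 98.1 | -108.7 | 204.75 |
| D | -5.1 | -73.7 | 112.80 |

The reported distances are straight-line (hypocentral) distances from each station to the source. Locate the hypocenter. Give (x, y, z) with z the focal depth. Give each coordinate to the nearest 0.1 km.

x ≈ -104.4 km, y ≈ -119.0 km, depth ≈ 28.5 km

Each station gives a sphere (x−x_i)² + (y−y_i)² + z² = d_i² (stations at z=0).
Subtracting the A sphere from B and C: z² cancels, leaving linear equations in x and y:
-81.0 x − 395.4 y = 55511.12
212.8 x − 514.6 y = 39024.67
Solving: x ≈ -104.397, y ≈ -119.006 km (keep extra digits for the depth step; rounded: -104.4, -119.0).
Then from the A sphere: z² = 285.76² − (x + 8.3)² − (y − 148.6)² with x = -104.397, y = -119.006, so z ≈ 28.481 ≈ 28.5 km.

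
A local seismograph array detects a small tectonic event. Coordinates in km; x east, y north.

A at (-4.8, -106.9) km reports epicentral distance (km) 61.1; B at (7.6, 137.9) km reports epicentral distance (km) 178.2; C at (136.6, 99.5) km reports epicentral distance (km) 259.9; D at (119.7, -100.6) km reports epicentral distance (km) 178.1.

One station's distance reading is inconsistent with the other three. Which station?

Solve using three stations at a time. Using A, C, D (subtract circle equations pairwise → linear system) gives (x, y) ≈ (-56.4, -74.5).
Distances from that point to each station vs reported:
  A: calculated 61.0 vs reported 61.1 → residual 0.1 km
  B: calculated 221.8 vs reported 178.2 → residual 43.6 km
  C: calculated 259.9 vs reported 259.9 → residual 0.0 km
  D: calculated 178.1 vs reported 178.1 → residual 0.0 km
A, C, D are mutually consistent (residuals ≈ 0); B is off by 43.6 km.

B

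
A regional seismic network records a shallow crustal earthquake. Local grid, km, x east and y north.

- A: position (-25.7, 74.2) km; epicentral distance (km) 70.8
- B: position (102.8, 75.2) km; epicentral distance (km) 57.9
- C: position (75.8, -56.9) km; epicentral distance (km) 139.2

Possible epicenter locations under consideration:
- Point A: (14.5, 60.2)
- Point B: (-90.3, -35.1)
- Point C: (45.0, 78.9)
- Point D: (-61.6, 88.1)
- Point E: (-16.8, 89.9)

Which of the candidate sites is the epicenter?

For each candidate, compare |candidate − station| to the reported distance:
Point A: residuals A 28.2, B 31.7, C 7.0 → max 31.7 km
Point B: residuals A 56.2, B 164.5, C 28.3 → max 164.5 km
Point C: residuals A 0.1, B 0.0, C 0.0 → max 0.1 km
Point D: residuals A 32.3, B 107.0, C 60.6 → max 107.0 km
Point E: residuals A 52.8, B 62.6, C 34.4 → max 62.6 km
Only Point C has all residuals ≈ 0.

Point C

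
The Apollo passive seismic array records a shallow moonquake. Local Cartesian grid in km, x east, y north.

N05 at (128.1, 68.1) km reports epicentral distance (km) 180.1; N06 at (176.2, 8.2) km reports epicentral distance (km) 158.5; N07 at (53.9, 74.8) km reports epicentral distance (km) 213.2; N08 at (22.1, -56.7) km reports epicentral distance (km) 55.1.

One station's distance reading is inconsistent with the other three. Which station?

N07

Solve using three stations at a time. Using N05, N06, N08 (subtract circle equations pairwise → linear system) gives (x, y) ≈ (58.6, -98.0).
Distances from that point to each station vs reported:
  N05: calculated 180.1 vs reported 180.1 → residual 0.0 km
  N06: calculated 158.5 vs reported 158.5 → residual 0.0 km
  N07: calculated 172.9 vs reported 213.2 → residual 40.3 km
  N08: calculated 55.1 vs reported 55.1 → residual 0.0 km
N05, N06, N08 are mutually consistent (residuals ≈ 0); N07 is off by 40.3 km.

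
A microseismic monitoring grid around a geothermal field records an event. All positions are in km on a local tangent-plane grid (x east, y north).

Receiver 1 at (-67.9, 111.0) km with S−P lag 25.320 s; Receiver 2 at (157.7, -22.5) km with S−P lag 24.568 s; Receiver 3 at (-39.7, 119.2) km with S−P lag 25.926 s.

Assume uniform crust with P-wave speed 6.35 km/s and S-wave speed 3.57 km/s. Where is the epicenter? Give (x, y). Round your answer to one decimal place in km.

(-30.2, -92.0)

Distance from S−P lag: d = Δt · v_P v_S / (v_P − v_S) = Δt · (6.35·3.57)/(6.35−3.57) ≈ 8.1545·Δt.
So d_Receiver 1 = 206.47, d_Receiver 2 = 200.34, d_Receiver 3 = 211.41 km.
Circle about each station: (x + 67.9)² + (y − 111.0)² = 206.47²; (x − 157.7)² + (y + 22.5)² = 200.34²; (x + 39.7)² + (y − 119.2)² = 211.41².
Subtracting pairs of circle equations eliminates x²+y² and gives linear equations (the radical axes):
451.2 x − 267.0 y = 10937.88
56.4 x + 16.4 y = -3211.01
Solving the 2×2 system: x ≈ -30.2, y ≈ -92.0 km.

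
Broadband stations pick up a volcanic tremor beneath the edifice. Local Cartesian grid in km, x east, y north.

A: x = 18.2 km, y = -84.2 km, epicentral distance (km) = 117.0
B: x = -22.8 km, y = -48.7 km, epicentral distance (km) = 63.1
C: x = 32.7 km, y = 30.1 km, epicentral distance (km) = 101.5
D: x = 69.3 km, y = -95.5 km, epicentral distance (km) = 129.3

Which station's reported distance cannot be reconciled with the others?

Solve using three stations at a time. Using A, B, C (subtract circle equations pairwise → linear system) gives (x, y) ≈ (-63.9, -0.9).
Distances from that point to each station vs reported:
  A: calculated 117.0 vs reported 117.0 → residual 0.0 km
  B: calculated 63.1 vs reported 63.1 → residual 0.0 km
  C: calculated 101.5 vs reported 101.5 → residual 0.0 km
  D: calculated 163.4 vs reported 129.3 → residual 34.1 km
A, B, C are mutually consistent (residuals ≈ 0); D is off by 34.1 km.

D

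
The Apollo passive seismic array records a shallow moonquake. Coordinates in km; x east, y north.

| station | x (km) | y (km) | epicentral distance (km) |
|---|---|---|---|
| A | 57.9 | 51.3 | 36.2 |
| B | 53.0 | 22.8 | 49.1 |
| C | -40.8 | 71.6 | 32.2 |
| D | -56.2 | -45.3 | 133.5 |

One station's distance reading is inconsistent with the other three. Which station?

Solve using three stations at a time. Using A, B, D (subtract circle equations pairwise → linear system) gives (x, y) ≈ (23.4, 61.9).
Distances from that point to each station vs reported:
  A: calculated 36.1 vs reported 36.2 → residual 0.1 km
  B: calculated 49.0 vs reported 49.1 → residual 0.1 km
  C: calculated 64.9 vs reported 32.2 → residual 32.7 km
  D: calculated 133.5 vs reported 133.5 → residual 0.0 km
A, B, D are mutually consistent (residuals ≈ 0); C is off by 32.7 km.

C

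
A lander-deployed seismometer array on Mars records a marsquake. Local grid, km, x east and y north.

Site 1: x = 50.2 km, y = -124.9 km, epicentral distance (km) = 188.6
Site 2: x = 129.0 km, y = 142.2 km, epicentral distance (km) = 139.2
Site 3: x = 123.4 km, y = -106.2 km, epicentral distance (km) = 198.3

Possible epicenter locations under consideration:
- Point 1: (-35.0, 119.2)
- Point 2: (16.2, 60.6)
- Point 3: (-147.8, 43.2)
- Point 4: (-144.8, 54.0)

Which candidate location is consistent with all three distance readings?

Point 2

For each candidate, compare |candidate − station| to the reported distance:
Point 1: residuals Site 1 69.9, Site 2 26.4, Site 3 77.2 → max 77.2 km
Point 2: residuals Site 1 0.0, Site 2 0.0, Site 3 0.0 → max 0.0 km
Point 3: residuals Site 1 71.1, Site 2 154.8, Site 3 111.3 → max 154.8 km
Point 4: residuals Site 1 76.0, Site 2 148.5, Site 3 114.1 → max 148.5 km
Only Point 2 has all residuals ≈ 0.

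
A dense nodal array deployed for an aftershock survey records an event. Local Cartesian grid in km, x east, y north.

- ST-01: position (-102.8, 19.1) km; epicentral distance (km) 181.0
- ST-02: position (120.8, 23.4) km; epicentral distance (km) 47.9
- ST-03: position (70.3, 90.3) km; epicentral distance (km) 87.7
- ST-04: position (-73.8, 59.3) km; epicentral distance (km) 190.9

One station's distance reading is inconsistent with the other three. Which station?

ST-04

Solve using three stations at a time. Using ST-01, ST-02, ST-03 (subtract circle equations pairwise → linear system) gives (x, y) ≈ (77.5, 2.9).
Distances from that point to each station vs reported:
  ST-01: calculated 181.0 vs reported 181.0 → residual 0.0 km
  ST-02: calculated 47.9 vs reported 47.9 → residual 0.0 km
  ST-03: calculated 87.7 vs reported 87.7 → residual 0.0 km
  ST-04: calculated 161.5 vs reported 190.9 → residual 29.4 km
ST-01, ST-02, ST-03 are mutually consistent (residuals ≈ 0); ST-04 is off by 29.4 km.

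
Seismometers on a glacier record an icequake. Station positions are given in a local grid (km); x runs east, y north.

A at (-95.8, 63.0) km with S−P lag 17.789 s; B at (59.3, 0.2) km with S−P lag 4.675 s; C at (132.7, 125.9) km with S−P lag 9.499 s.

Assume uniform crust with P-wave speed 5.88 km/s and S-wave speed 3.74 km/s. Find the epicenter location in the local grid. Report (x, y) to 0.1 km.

Distance from S−P lag: d = Δt · v_P v_S / (v_P − v_S) = Δt · (5.88·3.74)/(5.88−3.74) ≈ 10.2763·Δt.
So d_A = 182.80, d_B = 48.04, d_C = 97.61 km.
Circle about each station: (x + 95.8)² + (y − 63.0)² = 182.80²; (x − 59.3)² + (y − 0.2)² = 48.04²; (x − 132.7)² + (y − 125.9)² = 97.61².
Subtracting pairs of circle equations eliminates x²+y² and gives linear equations (the radical axes):
310.2 x − 125.6 y = 21477.89
457.0 x + 125.8 y = 44201.59
Solving the 2×2 system: x ≈ 85.6, y ≈ 40.4 km.

85.6 km east, 40.4 km north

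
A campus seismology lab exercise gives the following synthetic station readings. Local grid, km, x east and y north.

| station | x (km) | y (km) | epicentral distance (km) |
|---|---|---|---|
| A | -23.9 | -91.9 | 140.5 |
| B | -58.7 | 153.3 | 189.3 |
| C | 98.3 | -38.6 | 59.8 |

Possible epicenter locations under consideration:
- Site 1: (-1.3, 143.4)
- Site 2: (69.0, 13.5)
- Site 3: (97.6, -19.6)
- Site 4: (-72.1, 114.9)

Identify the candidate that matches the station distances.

For each candidate, compare |candidate − station| to the reported distance:
Site 1: residuals A 95.9, B 131.1, C 147.7 → max 147.7 km
Site 2: residuals A 0.0, B 0.0, C 0.0 → max 0.0 km
Site 3: residuals A 0.9, B 43.8, C 40.8 → max 43.8 km
Site 4: residuals A 71.8, B 148.6, C 169.5 → max 169.5 km
Only Site 2 has all residuals ≈ 0.

Site 2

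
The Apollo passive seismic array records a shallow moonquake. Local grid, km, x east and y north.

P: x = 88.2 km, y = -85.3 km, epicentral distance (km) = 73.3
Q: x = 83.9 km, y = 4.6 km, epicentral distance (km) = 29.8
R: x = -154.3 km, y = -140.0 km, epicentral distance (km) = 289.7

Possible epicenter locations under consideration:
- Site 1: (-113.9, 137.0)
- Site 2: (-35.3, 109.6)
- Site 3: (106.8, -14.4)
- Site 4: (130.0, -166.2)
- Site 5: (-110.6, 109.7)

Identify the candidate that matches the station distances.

Site 3

For each candidate, compare |candidate − station| to the reported distance:
Site 1: residuals P 227.1, Q 208.2, R 9.8 → max 227.1 km
Site 2: residuals P 157.4, Q 129.1, R 13.2 → max 157.4 km
Site 3: residuals P 0.0, Q 0.0, R 0.0 → max 0.0 km
Site 4: residuals P 17.8, Q 147.1, R 4.2 → max 147.1 km
Site 5: residuals P 205.2, Q 191.3, R 36.2 → max 205.2 km
Only Site 3 has all residuals ≈ 0.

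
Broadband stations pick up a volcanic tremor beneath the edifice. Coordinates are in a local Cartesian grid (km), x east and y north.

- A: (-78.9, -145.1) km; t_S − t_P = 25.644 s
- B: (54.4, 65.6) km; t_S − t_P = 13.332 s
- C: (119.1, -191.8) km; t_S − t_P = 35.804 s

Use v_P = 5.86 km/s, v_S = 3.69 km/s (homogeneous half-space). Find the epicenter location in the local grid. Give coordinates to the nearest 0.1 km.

(-70.7, 110.3)

Distance from S−P lag: d = Δt · v_P v_S / (v_P − v_S) = Δt · (5.86·3.69)/(5.86−3.69) ≈ 9.9647·Δt.
So d_A = 255.53, d_B = 132.85, d_C = 356.78 km.
Circle about each station: (x + 78.9)² + (y + 145.1)² = 255.53²; (x − 54.4)² + (y − 65.6)² = 132.85²; (x − 119.1)² + (y + 191.8)² = 356.78².
Subtracting pairs of circle equations eliminates x²+y² and gives linear equations (the radical axes):
266.6 x + 421.4 y = 27629.96
396.0 x − 93.4 y = -38303.56
Solving the 2×2 system: x ≈ -70.7, y ≈ 110.3 km.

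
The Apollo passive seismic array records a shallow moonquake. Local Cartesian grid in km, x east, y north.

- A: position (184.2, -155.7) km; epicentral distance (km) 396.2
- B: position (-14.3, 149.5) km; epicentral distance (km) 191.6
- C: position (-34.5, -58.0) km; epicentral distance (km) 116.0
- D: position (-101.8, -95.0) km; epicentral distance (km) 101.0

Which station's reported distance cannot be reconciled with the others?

A

Solve using three stations at a time. Using B, C, D (subtract circle equations pairwise → linear system) gives (x, y) ≈ (-134.6, 0.4).
Distances from that point to each station vs reported:
  A: calculated 355.0 vs reported 396.2 → residual 41.2 km
  B: calculated 191.6 vs reported 191.6 → residual 0.0 km
  C: calculated 115.9 vs reported 116.0 → residual 0.1 km
  D: calculated 100.9 vs reported 101.0 → residual 0.1 km
B, C, D are mutually consistent (residuals ≈ 0); A is off by 41.2 km.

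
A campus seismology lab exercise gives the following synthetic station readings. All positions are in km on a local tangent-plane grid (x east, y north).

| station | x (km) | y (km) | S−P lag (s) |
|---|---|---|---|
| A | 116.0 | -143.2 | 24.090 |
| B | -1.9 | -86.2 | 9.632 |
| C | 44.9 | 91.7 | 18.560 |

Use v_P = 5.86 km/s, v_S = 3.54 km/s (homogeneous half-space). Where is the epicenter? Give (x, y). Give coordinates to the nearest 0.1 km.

x ≈ -67.5 km, y ≈ -30.4 km

Distance from S−P lag: d = Δt · v_P v_S / (v_P − v_S) = Δt · (5.86·3.54)/(5.86−3.54) ≈ 8.9416·Δt.
So d_A = 215.40, d_B = 86.13, d_C = 165.96 km.
Circle about each station: (x − 116.0)² + (y + 143.2)² = 215.40²; (x + 1.9)² + (y + 86.2)² = 86.13²; (x − 44.9)² + (y − 91.7)² = 165.96².
Subtracting the A equation from the B and C equations removes the quadratic terms:
-235.8 x + 114.0 y = 12450.59
-142.2 x + 469.8 y = -4682.90
Solving the 2×2 system: x ≈ -67.5, y ≈ -30.4 km.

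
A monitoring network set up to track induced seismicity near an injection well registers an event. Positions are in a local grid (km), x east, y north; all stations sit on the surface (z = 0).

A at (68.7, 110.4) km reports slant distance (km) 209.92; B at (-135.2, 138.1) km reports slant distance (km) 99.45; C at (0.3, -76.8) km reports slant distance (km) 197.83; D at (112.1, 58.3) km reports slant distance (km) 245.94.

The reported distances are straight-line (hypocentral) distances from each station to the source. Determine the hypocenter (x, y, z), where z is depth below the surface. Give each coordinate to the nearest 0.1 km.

Each station gives a sphere (x−x_i)² + (y−y_i)² + z² = d_i² (stations at z=0).
Subtracting the A sphere from B and C: z² cancels, leaving linear equations in x and y:
-407.8 x + 55.4 y = 54618.90
-136.8 x − 374.4 y = -6079.82
Solving: x ≈ -125.500, y ≈ 62.095 km (keep extra digits for the depth step; rounded: -125.5, 62.1).
Then from the A sphere: z² = 209.92² − (x − 68.7)² − (y − 110.4)² with x = -125.500, y = 62.095, so z ≈ 63.399 ≈ 63.4 km.

(-125.5, 62.1, 63.4)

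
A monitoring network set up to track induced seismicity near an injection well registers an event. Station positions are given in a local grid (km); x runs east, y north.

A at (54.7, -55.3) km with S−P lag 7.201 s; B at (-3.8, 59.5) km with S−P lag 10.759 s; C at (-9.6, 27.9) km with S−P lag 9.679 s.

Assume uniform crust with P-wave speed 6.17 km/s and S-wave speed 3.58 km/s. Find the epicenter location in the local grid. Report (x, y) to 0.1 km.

Distance from S−P lag: d = Δt · v_P v_S / (v_P − v_S) = Δt · (6.17·3.58)/(6.17−3.58) ≈ 8.5284·Δt.
So d_A = 61.41, d_B = 91.76, d_C = 82.55 km.
Circle about each station: (x − 54.7)² + (y + 55.3)² = 61.41²; (x + 3.8)² + (y − 59.5)² = 91.76²; (x + 9.6)² + (y − 27.9)² = 82.55².
Subtracting the A equation from the B and C equations removes the quadratic terms:
-117.0 x + 229.6 y = -7144.20
-128.6 x + 166.4 y = -8222.92
Solving the 2×2 system: x ≈ 69.5, y ≈ 4.3 km.
Check against A (with the unrounded x, y): √((x − 54.7)²+(y + 55.3)²) = 61.42 ≈ 61.41 km. ✓

(69.5, 4.3)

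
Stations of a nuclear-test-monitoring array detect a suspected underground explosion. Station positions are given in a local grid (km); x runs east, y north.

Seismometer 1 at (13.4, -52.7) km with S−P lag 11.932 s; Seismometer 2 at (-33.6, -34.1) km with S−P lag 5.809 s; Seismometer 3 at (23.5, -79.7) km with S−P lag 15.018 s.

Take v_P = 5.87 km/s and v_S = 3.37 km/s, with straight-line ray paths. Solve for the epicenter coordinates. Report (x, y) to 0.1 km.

Distance from S−P lag: d = Δt · v_P v_S / (v_P − v_S) = Δt · (5.87·3.37)/(5.87−3.37) ≈ 7.9128·Δt.
So d_Seismometer 1 = 94.42, d_Seismometer 2 = 45.97, d_Seismometer 3 = 118.83 km.
Circle about each station: (x − 13.4)² + (y + 52.7)² = 94.42²; (x + 33.6)² + (y + 34.1)² = 45.97²; (x − 23.5)² + (y + 79.7)² = 118.83².
Subtracting pairs of circle equations eliminates x²+y² and gives linear equations (the radical axes):
-94.0 x + 37.2 y = 6136.82
20.2 x − 54.0 y = -1257.94
Solving the 2×2 system: x ≈ -65.8, y ≈ -1.3 km.

x ≈ -65.8 km, y ≈ -1.3 km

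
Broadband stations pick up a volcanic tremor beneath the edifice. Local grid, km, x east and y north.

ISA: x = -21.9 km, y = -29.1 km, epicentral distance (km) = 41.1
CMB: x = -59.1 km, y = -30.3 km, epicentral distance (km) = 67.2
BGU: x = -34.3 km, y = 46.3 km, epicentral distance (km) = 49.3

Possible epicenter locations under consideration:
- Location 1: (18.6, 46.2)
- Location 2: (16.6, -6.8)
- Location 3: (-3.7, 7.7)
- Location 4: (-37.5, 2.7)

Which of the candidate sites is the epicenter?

Location 3

For each candidate, compare |candidate − station| to the reported distance:
Location 1: residuals ISA 44.4, CMB 41.8, BGU 3.6 → max 44.4 km
Location 2: residuals ISA 3.4, CMB 12.1, BGU 24.3 → max 24.3 km
Location 3: residuals ISA 0.0, CMB 0.0, BGU 0.0 → max 0.0 km
Location 4: residuals ISA 5.7, CMB 27.8, BGU 5.6 → max 27.8 km
Only Location 3 has all residuals ≈ 0.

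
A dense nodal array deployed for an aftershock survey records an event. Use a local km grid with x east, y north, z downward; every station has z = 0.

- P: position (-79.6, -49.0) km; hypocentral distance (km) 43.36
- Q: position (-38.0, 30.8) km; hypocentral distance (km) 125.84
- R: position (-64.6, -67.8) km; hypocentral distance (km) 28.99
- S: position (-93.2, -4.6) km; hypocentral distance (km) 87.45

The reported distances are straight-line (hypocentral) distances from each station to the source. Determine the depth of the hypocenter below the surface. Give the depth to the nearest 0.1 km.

17.9 km

Each station gives a sphere (x−x_i)² + (y−y_i)² + z² = d_i² (stations at z=0).
Subtracting the P sphere from Q and R: z² cancels, leaving linear equations in x and y:
83.2 x + 159.6 y = -20300.14
30.0 x − 37.6 y = 1072.51
Solving: x ≈ -74.796, y ≈ -88.202 km (keep extra digits for the depth step; rounded: -74.8, -88.2).
Then from the P sphere: z² = 43.36² − (x + 79.6)² − (y + 49.0)² with x = -74.796, y = -88.202, so z ≈ 17.895 ≈ 17.9 km.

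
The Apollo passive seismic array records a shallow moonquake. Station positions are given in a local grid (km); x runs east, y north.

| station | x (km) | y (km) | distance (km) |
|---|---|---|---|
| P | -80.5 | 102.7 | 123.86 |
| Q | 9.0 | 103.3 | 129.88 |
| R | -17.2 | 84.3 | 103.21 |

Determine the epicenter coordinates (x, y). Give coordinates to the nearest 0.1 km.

x ≈ -43.5 km, y ≈ -15.5 km

Circle about each station: (x + 80.5)² + (y − 102.7)² = 123.86²; (x − 9.0)² + (y − 103.3)² = 129.88²; (x + 17.2)² + (y − 84.3)² = 103.21².
Subtracting pairs of circle equations eliminates x²+y² and gives linear equations (the radical axes):
179.0 x + 1.2 y = -7803.16
126.6 x − 36.8 y = -4936.21
Solving the 2×2 system: x ≈ -43.5, y ≈ -15.5 km.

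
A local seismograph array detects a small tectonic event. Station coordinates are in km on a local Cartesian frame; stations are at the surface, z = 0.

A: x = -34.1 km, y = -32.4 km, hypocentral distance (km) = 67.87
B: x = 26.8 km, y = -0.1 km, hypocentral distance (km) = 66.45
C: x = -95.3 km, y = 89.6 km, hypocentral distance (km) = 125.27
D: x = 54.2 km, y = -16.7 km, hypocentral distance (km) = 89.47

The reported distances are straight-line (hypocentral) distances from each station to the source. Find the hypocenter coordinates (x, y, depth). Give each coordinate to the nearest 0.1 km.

x ≈ -15.0 km, y ≈ 8.1 km, depth ≈ 51.0 km

Each station gives a sphere (x−x_i)² + (y−y_i)² + z² = d_i² (stations at z=0).
Subtracting the A sphere from B and C: z² cancels, leaving linear equations in x and y:
121.8 x + 64.6 y = -1303.59
-122.4 x + 244.0 y = 3811.44
Solving: x ≈ -14.997, y ≈ 8.097 km (keep extra digits for the depth step; rounded: -15.0, 8.1).
Then from the A sphere: z² = 67.87² − (x + 34.1)² − (y + 32.4)² with x = -14.997, y = 8.097, so z ≈ 51.004 ≈ 51.0 km.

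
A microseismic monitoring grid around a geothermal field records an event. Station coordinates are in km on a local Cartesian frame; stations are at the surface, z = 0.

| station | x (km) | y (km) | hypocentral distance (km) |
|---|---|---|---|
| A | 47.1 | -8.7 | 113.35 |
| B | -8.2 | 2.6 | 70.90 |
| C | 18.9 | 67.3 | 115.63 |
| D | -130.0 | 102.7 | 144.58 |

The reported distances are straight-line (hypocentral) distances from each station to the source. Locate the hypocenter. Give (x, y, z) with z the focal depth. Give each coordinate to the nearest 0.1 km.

(-51.8, -5.6, 55.3)

Each station gives a sphere (x−x_i)² + (y−y_i)² + z² = d_i² (stations at z=0).
Subtracting the A sphere from B and C: z² cancels, leaving linear equations in x and y:
-110.6 x + 22.6 y = 5601.31
-56.4 x + 152.0 y = 2070.33
Solving: x ≈ -51.788, y ≈ -5.596 km (keep extra digits for the depth step; rounded: -51.8, -5.6).
Then from the A sphere: z² = 113.35² − (x − 47.1)² − (y + 8.7)² with x = -51.788, y = -5.596, so z ≈ 55.315 ≈ 55.3 km.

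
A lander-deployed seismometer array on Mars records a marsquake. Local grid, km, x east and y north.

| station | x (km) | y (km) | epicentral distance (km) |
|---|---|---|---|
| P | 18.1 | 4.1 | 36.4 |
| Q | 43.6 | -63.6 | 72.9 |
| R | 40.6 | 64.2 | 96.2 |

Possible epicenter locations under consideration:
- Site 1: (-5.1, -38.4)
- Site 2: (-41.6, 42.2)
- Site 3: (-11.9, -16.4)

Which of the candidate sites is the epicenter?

For each candidate, compare |candidate − station| to the reported distance:
Site 1: residuals P 12.0, Q 18.1, R 16.1 → max 18.1 km
Site 2: residuals P 34.4, Q 62.9, R 11.1 → max 62.9 km
Site 3: residuals P 0.1, Q 0.0, R 0.0 → max 0.1 km
Only Site 3 has all residuals ≈ 0.

Site 3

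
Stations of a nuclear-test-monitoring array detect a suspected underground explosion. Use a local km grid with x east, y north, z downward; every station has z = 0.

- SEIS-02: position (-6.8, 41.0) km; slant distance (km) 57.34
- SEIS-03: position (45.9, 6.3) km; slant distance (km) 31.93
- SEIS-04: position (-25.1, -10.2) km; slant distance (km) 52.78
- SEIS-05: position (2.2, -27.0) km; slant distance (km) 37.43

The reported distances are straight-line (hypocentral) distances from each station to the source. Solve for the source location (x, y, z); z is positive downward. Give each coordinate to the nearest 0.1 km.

Each station gives a sphere (x−x_i)² + (y−y_i)² + z² = d_i² (stations at z=0).
Subtracting the SEIS-02 sphere from SEIS-03 and SEIS-04: z² cancels, leaving linear equations in x and y:
105.4 x − 69.4 y = 2687.61
-36.6 x − 102.4 y = -491.04
Solving: x ≈ 23.197, y ≈ -3.496 km (keep extra digits for the depth step; rounded: 23.2, -3.5).
Then from the SEIS-02 sphere: z² = 57.34² − (x + 6.8)² − (y − 41.0)² with x = 23.197, y = -3.496, so z ≈ 20.203 ≈ 20.2 km.

x ≈ 23.2 km, y ≈ -3.5 km, depth ≈ 20.2 km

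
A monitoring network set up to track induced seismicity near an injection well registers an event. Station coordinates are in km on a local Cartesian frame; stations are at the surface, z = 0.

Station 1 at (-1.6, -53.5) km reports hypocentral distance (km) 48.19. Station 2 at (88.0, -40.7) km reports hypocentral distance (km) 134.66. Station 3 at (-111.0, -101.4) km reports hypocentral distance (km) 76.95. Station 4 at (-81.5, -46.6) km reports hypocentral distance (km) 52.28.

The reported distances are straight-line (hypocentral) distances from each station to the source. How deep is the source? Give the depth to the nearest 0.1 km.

Each station gives a sphere (x−x_i)² + (y−y_i)² + z² = d_i² (stations at z=0).
Subtracting the Station 1 sphere from Station 2 and Station 3: z² cancels, leaving linear equations in x and y:
179.2 x + 25.6 y = -9275.36
-218.8 x − 95.8 y = 16139.12
Solving: x ≈ -41.104, y ≈ -74.587 km (keep extra digits for the depth step; rounded: -41.1, -74.6).
Then from the Station 1 sphere: z² = 48.19² − (x + 1.6)² − (y + 53.5)² with x = -41.104, y = -74.587, so z ≈ 17.806 ≈ 17.8 km.
Check against Station 4 (with the unrounded solution): distance 52.27 ≈ 52.28 km. ✓

z ≈ 17.8 km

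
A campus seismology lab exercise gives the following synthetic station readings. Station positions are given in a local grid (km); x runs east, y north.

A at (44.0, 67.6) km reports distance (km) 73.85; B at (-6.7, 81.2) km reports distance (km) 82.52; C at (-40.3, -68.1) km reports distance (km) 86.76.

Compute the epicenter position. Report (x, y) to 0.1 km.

Circle about each station: (x − 44.0)² + (y − 67.6)² = 73.85²; (x + 6.7)² + (y − 81.2)² = 82.52²; (x + 40.3)² + (y + 68.1)² = 86.76².
Subtracting the A equation from the B and C equations removes the quadratic terms:
-101.4 x + 27.2 y = -1223.16
-168.6 x − 271.4 y = -2317.54
Solving the 2×2 system: x ≈ 12.3, y ≈ 0.9 km.

12.3 km east, 0.9 km north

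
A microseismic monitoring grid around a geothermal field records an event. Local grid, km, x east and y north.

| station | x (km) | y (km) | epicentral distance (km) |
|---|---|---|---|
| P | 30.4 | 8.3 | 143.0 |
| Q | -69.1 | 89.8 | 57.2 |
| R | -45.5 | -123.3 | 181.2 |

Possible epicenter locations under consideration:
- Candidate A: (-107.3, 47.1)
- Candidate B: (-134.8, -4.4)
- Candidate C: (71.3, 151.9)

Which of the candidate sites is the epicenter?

Candidate A

For each candidate, compare |candidate − station| to the reported distance:
Candidate A: residuals P 0.1, Q 0.1, R 0.1 → max 0.1 km
Candidate B: residuals P 22.7, Q 57.6, R 32.5 → max 57.6 km
Candidate C: residuals P 6.3, Q 96.3, R 117.8 → max 117.8 km
Only Candidate A has all residuals ≈ 0.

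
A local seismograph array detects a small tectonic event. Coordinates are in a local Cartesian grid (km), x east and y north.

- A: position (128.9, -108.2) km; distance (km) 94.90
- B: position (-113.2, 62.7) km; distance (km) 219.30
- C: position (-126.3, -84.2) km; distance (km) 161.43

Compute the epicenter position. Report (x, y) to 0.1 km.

Circle about each station: (x − 128.9)² + (y + 108.2)² = 94.90²; (x + 113.2)² + (y − 62.7)² = 219.30²; (x + 126.3)² + (y + 84.2)² = 161.43².
Subtracting the A equation from the B and C equations removes the quadratic terms:
-484.2 x + 341.8 y = -50663.40
-510.4 x + 48.0 y = -22334.75
Solving the 2×2 system: x ≈ 34.4, y ≈ -99.5 km.
Check against A (with the unrounded x, y): √((x − 128.9)²+(y + 108.2)²) = 94.90 ≈ 94.90 km. ✓

(34.4, -99.5)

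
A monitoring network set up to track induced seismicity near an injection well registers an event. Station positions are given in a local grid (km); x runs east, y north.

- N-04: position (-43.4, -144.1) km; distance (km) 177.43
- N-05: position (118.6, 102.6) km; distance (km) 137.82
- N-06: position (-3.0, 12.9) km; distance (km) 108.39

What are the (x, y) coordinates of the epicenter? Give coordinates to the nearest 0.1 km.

Circle about each station: (x + 43.4)² + (y + 144.1)² = 177.43²; (x − 118.6)² + (y − 102.6)² = 137.82²; (x + 3.0)² + (y − 12.9)² = 108.39².
Subtracting the N-04 equation from the N-05 and N-06 equations removes the quadratic terms:
324.0 x + 493.4 y = 14431.40
80.8 x + 314.0 y = -2739.95
Solving the 2×2 system: x ≈ 95.1, y ≈ -33.2 km.
Check against N-04 (with the unrounded x, y): √((x + 43.4)²+(y + 144.1)²) = 177.43 ≈ 177.43 km. ✓

(95.1, -33.2)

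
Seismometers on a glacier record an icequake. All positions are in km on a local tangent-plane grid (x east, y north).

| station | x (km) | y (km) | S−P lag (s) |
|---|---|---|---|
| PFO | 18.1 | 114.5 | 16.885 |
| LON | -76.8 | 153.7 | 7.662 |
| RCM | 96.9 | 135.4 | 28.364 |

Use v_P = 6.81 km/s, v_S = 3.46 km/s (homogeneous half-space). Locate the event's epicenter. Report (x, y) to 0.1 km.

x ≈ -100.3 km, y ≈ 105.2 km

Distance from S−P lag: d = Δt · v_P v_S / (v_P − v_S) = Δt · (6.81·3.46)/(6.81−3.46) ≈ 7.0336·Δt.
So d_PFO = 118.76, d_LON = 53.89, d_RCM = 199.50 km.
Circle about each station: (x − 18.1)² + (y − 114.5)² = 118.76²; (x + 76.8)² + (y − 153.7)² = 53.89²; (x − 96.9)² + (y − 135.4)² = 199.50².
Subtracting the PFO equation from the LON and RCM equations removes the quadratic terms:
-189.8 x + 78.4 y = 27283.88
157.6 x + 41.8 y = -11411.40
Solving the 2×2 system: x ≈ -100.3, y ≈ 105.2 km.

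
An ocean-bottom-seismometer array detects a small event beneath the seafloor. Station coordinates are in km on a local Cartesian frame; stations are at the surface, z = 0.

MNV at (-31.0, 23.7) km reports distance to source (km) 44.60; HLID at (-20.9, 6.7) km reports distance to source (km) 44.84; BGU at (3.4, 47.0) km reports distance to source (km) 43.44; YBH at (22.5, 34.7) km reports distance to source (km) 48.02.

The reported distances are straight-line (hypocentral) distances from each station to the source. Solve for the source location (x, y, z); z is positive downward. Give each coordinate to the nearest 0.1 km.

x ≈ -6.8 km, y ≈ 27.2 km, depth ≈ 37.3 km

Each station gives a sphere (x−x_i)² + (y−y_i)² + z² = d_i² (stations at z=0).
Subtracting the MNV sphere from HLID and BGU: z² cancels, leaving linear equations in x and y:
20.2 x − 34.0 y = -1062.46
68.8 x + 46.6 y = 800.00
Solving: x ≈ -6.801, y ≈ 27.208 km (keep extra digits for the depth step; rounded: -6.8, 27.2).
Then from the MNV sphere: z² = 44.60² − (x + 31.0)² − (y − 23.7)² with x = -6.801, y = 27.208, so z ≈ 37.300 ≈ 37.3 km.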